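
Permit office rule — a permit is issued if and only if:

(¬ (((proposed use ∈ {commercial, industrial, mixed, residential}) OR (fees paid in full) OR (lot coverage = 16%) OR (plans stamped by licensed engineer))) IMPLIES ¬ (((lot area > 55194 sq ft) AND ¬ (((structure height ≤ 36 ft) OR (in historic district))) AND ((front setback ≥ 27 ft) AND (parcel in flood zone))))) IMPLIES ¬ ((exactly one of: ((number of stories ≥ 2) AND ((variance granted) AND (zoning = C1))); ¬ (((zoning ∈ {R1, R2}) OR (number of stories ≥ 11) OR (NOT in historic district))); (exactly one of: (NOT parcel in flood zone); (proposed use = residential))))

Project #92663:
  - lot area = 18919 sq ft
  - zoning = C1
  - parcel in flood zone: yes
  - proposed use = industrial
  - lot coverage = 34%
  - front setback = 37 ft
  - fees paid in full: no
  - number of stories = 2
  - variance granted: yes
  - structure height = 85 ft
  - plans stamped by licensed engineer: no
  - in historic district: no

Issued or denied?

Atomic conditions:
  proposed use ∈ {commercial, industrial, mixed, residential}: industrial is in the set → true
  fees paid in full: no → false
  lot coverage = 16%: 34 == 16 is false
  plans stamped by licensed engineer: no → false
  lot area > 55194 sq ft: 18919 > 55194 is false
  structure height ≤ 36 ft: 85 ≤ 36 is false
  in historic district: no → false
  front setback ≥ 27 ft: 37 ≥ 27 is true
  parcel in flood zone: yes → true
  number of stories ≥ 2: 2 ≥ 2 is true
  variance granted: yes → true
  zoning = C1: C1 == C1 is true
  zoning ∈ {R1, R2}: C1 is not in the set → false
  number of stories ≥ 11: 2 ≥ 11 is false
  NOT in historic district: no → true
  NOT parcel in flood zone: yes → false
  proposed use = residential: industrial == residential is false
Combine:
[1.1.1] true OR false OR false OR false = true
[1.1] NOT true = false
[1.2.1.2.1] false OR false = false
[1.2.1.2] NOT false = true
[1.2.1.3] true AND true = true
[1.2.1] false AND true AND true = false
[1.2] NOT false = true
[1] false → true (antecedent false ⇒ implication holds) = true
[2.1.1.2] true AND true = true
[2.1.1] true AND true = true
[2.1.2.1] false OR false OR true = true
[2.1.2] NOT true = false
[2.1.3] exactly-one(false, false) = false
[2.1] exactly-one(true, false, false) = true
[2] NOT true = false
[root] true → false = false
Overall: false → denied

Denied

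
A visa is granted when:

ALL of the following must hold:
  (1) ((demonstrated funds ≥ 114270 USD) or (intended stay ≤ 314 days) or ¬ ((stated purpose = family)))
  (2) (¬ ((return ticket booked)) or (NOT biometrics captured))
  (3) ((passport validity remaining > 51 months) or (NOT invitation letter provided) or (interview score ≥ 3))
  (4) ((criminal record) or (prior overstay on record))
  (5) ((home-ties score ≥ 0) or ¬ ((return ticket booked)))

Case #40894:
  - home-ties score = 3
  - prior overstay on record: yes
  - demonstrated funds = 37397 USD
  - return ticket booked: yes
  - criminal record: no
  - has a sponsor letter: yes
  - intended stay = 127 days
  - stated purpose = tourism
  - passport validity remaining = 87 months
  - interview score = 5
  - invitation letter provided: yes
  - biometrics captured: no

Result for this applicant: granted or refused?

Atomic conditions:
  demonstrated funds ≥ 114270 USD: 37397 ≥ 114270 is false
  intended stay ≤ 314 days: 127 ≤ 314 is true
  stated purpose = family: tourism == family is false
  return ticket booked: yes → true
  NOT biometrics captured: no → true
  passport validity remaining > 51 months: 87 > 51 is true
  NOT invitation letter provided: yes → false
  interview score ≥ 3: 5 ≥ 3 is true
  criminal record: no → false
  prior overstay on record: yes → true
  home-ties score ≥ 0: 3 ≥ 0 is true
Combine:
[1.3] NOT false = true
[1] false OR true OR true = true
[2.1] NOT true = false
[2] false OR true = true
[3] true OR false OR true = true
[4] false OR true = true
[5.2] NOT true = false
[5] true OR false = true
[root] true AND true AND true AND true AND true = true
Overall: true → granted

Granted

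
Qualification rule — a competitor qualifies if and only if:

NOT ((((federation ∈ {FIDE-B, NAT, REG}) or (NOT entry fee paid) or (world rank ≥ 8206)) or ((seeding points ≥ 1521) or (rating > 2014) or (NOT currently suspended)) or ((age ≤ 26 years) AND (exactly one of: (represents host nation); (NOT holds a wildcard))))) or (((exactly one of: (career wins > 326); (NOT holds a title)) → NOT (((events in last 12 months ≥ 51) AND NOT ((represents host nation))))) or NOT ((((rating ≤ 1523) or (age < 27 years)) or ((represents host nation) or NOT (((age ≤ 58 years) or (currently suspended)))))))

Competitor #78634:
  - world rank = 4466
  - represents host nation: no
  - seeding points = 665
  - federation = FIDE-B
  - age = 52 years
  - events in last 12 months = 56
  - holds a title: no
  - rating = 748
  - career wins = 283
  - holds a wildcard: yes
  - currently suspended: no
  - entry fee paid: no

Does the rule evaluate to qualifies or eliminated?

Eliminated

Atomic conditions:
  federation ∈ {FIDE-B, NAT, REG}: FIDE-B is in the set → true
  NOT entry fee paid: no → true
  world rank ≥ 8206: 4466 ≥ 8206 is false
  seeding points ≥ 1521: 665 ≥ 1521 is false
  rating > 2014: 748 > 2014 is false
  NOT currently suspended: no → true
  age ≤ 26 years: 52 ≤ 26 is false
  represents host nation: no → false
  NOT holds a wildcard: yes → false
  career wins > 326: 283 > 326 is false
  NOT holds a title: no → true
  events in last 12 months ≥ 51: 56 ≥ 51 is true
  rating ≤ 1523: 748 ≤ 1523 is true
  age < 27 years: 52 < 27 is false
  age ≤ 58 years: 52 ≤ 58 is true
  currently suspended: no → false
Combine:
[1.1.1] true OR true OR false = true
[1.1.2] false OR false OR true = true
[1.1.3.2] exactly-one(false, false) = false
[1.1.3] false AND false = false
[1.1] true OR true OR false = true
[1] NOT true = false
[2.1.1] exactly-one(false, true) = true
[2.1.2.1.2] NOT false = true
[2.1.2.1] true AND true = true
[2.1.2] NOT true = false
[2.1] true → false = false
[2.2.1.1] true OR false = true
[2.2.1.2.2.1] true OR false = true
[2.2.1.2.2] NOT true = false
[2.2.1.2] false OR false = false
[2.2.1] true OR false = true
[2.2] NOT true = false
[2] false OR false = false
[root] false OR false = false
Overall: false → eliminated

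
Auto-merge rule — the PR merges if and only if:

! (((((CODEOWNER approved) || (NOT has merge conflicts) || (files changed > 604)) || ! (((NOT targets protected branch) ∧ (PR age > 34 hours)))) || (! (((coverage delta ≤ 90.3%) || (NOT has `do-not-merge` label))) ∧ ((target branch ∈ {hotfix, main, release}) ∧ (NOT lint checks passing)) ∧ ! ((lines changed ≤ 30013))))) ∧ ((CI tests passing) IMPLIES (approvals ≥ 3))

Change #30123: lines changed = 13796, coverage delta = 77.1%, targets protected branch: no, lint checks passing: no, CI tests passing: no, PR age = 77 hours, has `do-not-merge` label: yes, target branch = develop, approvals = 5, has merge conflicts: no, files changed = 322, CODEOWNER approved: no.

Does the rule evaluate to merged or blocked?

Blocked

Atomic conditions:
  CODEOWNER approved: no → false
  NOT has merge conflicts: no → true
  files changed > 604: 322 > 604 is false
  NOT targets protected branch: no → true
  PR age > 34 hours: 77 > 34 is true
  coverage delta ≤ 90.3%: 77.1 ≤ 90.3 is true
  NOT has `do-not-merge` label: yes → false
  target branch ∈ {hotfix, main, release}: develop is not in the set → false
  NOT lint checks passing: no → true
  lines changed ≤ 30013: 13796 ≤ 30013 is true
  CI tests passing: no → false
  approvals ≥ 3: 5 ≥ 3 is true
Combine:
[1.1.1.1] false OR true OR false = true
[1.1.1.2.1] true AND true = true
[1.1.1.2] NOT true = false
[1.1.1] true OR false = true
[1.1.2.1.1] true OR false = true
[1.1.2.1] NOT true = false
[1.1.2.2] false AND true = false
[1.1.2.3] NOT true = false
[1.1.2] false AND false AND false = false
[1.1] true OR false = true
[1] NOT true = false
[2] false → true (antecedent false ⇒ implication holds) = true
[root] false AND true = false
Overall: false → blocked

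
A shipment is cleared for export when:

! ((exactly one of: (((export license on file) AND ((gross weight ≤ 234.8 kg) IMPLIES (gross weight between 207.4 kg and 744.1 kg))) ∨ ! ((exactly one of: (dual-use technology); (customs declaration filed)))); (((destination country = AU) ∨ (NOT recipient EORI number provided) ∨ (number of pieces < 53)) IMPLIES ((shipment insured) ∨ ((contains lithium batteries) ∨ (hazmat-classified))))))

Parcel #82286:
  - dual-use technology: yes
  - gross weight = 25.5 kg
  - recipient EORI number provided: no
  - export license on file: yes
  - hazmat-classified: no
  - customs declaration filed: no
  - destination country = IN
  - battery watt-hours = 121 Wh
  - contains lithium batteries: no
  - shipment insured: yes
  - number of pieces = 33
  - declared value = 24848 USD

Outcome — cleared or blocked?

Blocked

Atomic conditions:
  export license on file: yes → true
  gross weight ≤ 234.8 kg: 25.5 ≤ 234.8 is true
  gross weight between 207.4 kg and 744.1 kg: 25.5 in [207.4, 744.1] is false
  dual-use technology: yes → true
  customs declaration filed: no → false
  destination country = AU: IN == AU is false
  NOT recipient EORI number provided: no → true
  number of pieces < 53: 33 < 53 is true
  shipment insured: yes → true
  contains lithium batteries: no → false
  hazmat-classified: no → false
Combine:
[1.1.1.2] true → false = false
[1.1.1] true AND false = false
[1.1.2.1] exactly-one(true, false) = true
[1.1.2] NOT true = false
[1.1] false OR false = false
[1.2.1] false OR true OR true = true
[1.2.2.2] false OR false = false
[1.2.2] true OR false = true
[1.2] true → true = true
[1] exactly-one(false, true) = true
[root] NOT true = false
Overall: false → blocked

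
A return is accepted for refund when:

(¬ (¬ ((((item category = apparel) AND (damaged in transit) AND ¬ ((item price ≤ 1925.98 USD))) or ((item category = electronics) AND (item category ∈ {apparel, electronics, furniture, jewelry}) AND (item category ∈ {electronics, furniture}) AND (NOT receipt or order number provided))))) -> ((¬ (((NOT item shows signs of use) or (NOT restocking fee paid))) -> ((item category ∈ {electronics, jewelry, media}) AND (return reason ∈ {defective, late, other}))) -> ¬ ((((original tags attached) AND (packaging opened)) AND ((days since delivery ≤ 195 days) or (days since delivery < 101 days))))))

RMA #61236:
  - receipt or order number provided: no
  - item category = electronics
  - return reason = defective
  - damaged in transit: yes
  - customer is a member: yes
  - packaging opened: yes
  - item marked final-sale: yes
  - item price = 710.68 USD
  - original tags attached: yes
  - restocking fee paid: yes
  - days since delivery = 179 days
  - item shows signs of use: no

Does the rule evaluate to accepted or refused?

Refused

Atomic conditions:
  item category = apparel: electronics == apparel is false
  damaged in transit: yes → true
  item price ≤ 1925.98 USD: 710.68 ≤ 1925.98 is true
  item category = electronics: electronics == electronics is true
  item category ∈ {apparel, electronics, furniture, jewelry}: electronics is in the set → true
  item category ∈ {electronics, furniture}: electronics is in the set → true
  NOT receipt or order number provided: no → true
  NOT item shows signs of use: no → true
  NOT restocking fee paid: yes → false
  item category ∈ {electronics, jewelry, media}: electronics is in the set → true
  return reason ∈ {defective, late, other}: defective is in the set → true
  original tags attached: yes → true
  packaging opened: yes → true
  days since delivery ≤ 195 days: 179 ≤ 195 is true
  days since delivery < 101 days: 179 < 101 is false
Combine:
[1.1.1.1.3] NOT true = false
[1.1.1.1] false AND true AND false = false
[1.1.1.2] true AND true AND true AND true = true
[1.1.1] false OR true = true
[1.1] NOT true = false
[1] NOT false = true
[2.1.1.1] true OR false = true
[2.1.1] NOT true = false
[2.1.2] true AND true = true
[2.1] false → true (antecedent false ⇒ implication holds) = true
[2.2.1.1] true AND true = true
[2.2.1.2] true OR false = true
[2.2.1] true AND true = true
[2.2] NOT true = false
[2] true → false = false
[root] true → false = false
Overall: false → refused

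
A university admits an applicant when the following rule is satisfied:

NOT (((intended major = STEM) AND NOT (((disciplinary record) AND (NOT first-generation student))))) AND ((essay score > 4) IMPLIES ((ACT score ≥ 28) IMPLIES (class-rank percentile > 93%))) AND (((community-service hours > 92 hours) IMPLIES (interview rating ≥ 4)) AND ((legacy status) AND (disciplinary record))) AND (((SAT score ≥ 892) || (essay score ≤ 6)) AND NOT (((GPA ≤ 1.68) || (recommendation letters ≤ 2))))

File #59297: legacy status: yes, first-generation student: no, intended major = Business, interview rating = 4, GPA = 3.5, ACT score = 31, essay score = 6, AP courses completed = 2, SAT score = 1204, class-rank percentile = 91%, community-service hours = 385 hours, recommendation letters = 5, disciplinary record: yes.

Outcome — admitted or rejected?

Rejected

Atomic conditions:
  intended major = STEM: Business == STEM is false
  disciplinary record: yes → true
  NOT first-generation student: no → true
  essay score > 4: 6 > 4 is true
  ACT score ≥ 28: 31 ≥ 28 is true
  class-rank percentile > 93%: 91 > 93 is false
  community-service hours > 92 hours: 385 > 92 is true
  interview rating ≥ 4: 4 ≥ 4 is true
  legacy status: yes → true
  SAT score ≥ 892: 1204 ≥ 892 is true
  essay score ≤ 6: 6 ≤ 6 is true
  GPA ≤ 1.68: 3.5 ≤ 1.68 is false
  recommendation letters ≤ 2: 5 ≤ 2 is false
Combine:
[1.1.2.1] true AND true = true
[1.1.2] NOT true = false
[1.1] false AND false = false
[1] NOT false = true
[2.2] true → false = false
[2] true → false = false
[3.1] true → true = true
[3.2] true AND true = true
[3] true AND true = true
[4.1] true OR true = true
[4.2.1] false OR false = false
[4.2] NOT false = true
[4] true AND true = true
[root] true AND false AND true AND true = false
Overall: false → rejected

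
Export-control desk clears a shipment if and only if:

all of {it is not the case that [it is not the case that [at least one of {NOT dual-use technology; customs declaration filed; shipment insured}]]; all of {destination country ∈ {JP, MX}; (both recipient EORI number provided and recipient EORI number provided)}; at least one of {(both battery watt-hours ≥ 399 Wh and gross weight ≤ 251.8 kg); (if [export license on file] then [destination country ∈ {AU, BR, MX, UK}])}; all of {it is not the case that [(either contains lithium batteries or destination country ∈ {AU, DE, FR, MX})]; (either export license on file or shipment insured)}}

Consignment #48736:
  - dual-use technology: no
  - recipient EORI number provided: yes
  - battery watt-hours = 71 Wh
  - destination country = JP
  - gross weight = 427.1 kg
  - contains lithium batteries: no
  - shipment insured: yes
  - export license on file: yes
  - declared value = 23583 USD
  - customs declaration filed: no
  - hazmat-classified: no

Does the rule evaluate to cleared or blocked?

Atomic conditions:
  NOT dual-use technology: no → true
  customs declaration filed: no → false
  shipment insured: yes → true
  destination country ∈ {JP, MX}: JP is in the set → true
  recipient EORI number provided: yes → true
  battery watt-hours ≥ 399 Wh: 71 ≥ 399 is false
  gross weight ≤ 251.8 kg: 427.1 ≤ 251.8 is false
  export license on file: yes → true
  destination country ∈ {AU, BR, MX, UK}: JP is not in the set → false
  contains lithium batteries: no → false
  destination country ∈ {AU, DE, FR, MX}: JP is not in the set → false
Combine:
[1.1.1] true OR false OR true = true
[1.1] NOT true = false
[1] NOT false = true
[2.2] true AND true = true
[2] true AND true = true
[3.1] false AND false = false
[3.2] true → false = false
[3] false OR false = false
[4.1.1] false OR false = false
[4.1] NOT false = true
[4.2] true OR true = true
[4] true AND true = true
[root] true AND true AND false AND true = false
Overall: false → blocked

Blocked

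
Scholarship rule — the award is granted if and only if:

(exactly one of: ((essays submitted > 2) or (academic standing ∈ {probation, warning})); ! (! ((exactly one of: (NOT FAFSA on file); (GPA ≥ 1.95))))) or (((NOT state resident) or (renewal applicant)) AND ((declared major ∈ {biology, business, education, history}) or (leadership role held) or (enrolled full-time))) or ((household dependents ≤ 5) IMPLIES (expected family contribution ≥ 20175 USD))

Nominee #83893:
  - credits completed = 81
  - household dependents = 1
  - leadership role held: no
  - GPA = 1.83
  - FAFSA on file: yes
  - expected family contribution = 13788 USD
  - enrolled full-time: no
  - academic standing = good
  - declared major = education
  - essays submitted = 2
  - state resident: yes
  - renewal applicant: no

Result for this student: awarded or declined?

Declined

Atomic conditions:
  essays submitted > 2: 2 > 2 is false
  academic standing ∈ {probation, warning}: good is not in the set → false
  NOT FAFSA on file: yes → false
  GPA ≥ 1.95: 1.83 ≥ 1.95 is false
  NOT state resident: yes → false
  renewal applicant: no → false
  declared major ∈ {biology, business, education, history}: education is in the set → true
  leadership role held: no → false
  enrolled full-time: no → false
  household dependents ≤ 5: 1 ≤ 5 is true
  expected family contribution ≥ 20175 USD: 13788 ≥ 20175 is false
Combine:
[1.1] false OR false = false
[1.2.1.1] exactly-one(false, false) = false
[1.2.1] NOT false = true
[1.2] NOT true = false
[1] exactly-one(false, false) = false
[2.1] false OR false = false
[2.2] true OR false OR false = true
[2] false AND true = false
[3] true → false = false
[root] false OR false OR false = false
Overall: false → declined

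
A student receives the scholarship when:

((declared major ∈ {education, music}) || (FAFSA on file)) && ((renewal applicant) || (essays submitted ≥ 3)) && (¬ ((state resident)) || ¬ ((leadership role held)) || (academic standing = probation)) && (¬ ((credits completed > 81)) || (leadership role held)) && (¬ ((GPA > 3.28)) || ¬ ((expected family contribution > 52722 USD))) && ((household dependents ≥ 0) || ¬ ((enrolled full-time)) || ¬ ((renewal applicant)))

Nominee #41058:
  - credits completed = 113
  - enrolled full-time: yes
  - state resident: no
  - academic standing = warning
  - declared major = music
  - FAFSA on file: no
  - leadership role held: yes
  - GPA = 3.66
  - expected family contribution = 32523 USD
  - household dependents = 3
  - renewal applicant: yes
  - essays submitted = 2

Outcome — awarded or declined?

Atomic conditions:
  declared major ∈ {education, music}: music is in the set → true
  FAFSA on file: no → false
  renewal applicant: yes → true
  essays submitted ≥ 3: 2 ≥ 3 is false
  state resident: no → false
  leadership role held: yes → true
  academic standing = probation: warning == probation is false
  credits completed > 81: 113 > 81 is true
  GPA > 3.28: 3.66 > 3.28 is true
  expected family contribution > 52722 USD: 32523 > 52722 is false
  household dependents ≥ 0: 3 ≥ 0 is true
  enrolled full-time: yes → true
Combine:
[1] true OR false = true
[2] true OR false = true
[3.1] NOT false = true
[3.2] NOT true = false
[3] true OR false OR false = true
[4.1] NOT true = false
[4] false OR true = true
[5.1] NOT true = false
[5.2] NOT false = true
[5] false OR true = true
[6.2] NOT true = false
[6.3] NOT true = false
[6] true OR false OR false = true
[root] true AND true AND true AND true AND true AND true = true
Overall: true → awarded

Awarded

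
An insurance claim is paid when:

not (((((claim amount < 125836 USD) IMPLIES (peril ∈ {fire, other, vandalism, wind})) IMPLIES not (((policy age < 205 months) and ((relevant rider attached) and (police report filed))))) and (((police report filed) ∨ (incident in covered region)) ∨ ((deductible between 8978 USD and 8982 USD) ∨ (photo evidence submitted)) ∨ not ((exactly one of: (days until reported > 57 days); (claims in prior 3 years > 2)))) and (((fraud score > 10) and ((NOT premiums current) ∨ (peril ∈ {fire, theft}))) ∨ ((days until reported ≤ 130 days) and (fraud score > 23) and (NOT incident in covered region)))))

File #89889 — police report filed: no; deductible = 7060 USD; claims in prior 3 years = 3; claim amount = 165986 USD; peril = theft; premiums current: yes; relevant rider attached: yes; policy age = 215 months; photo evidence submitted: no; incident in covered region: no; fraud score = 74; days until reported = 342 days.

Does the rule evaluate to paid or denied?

Atomic conditions:
  claim amount < 125836 USD: 165986 < 125836 is false
  peril ∈ {fire, other, vandalism, wind}: theft is not in the set → false
  policy age < 205 months: 215 < 205 is false
  relevant rider attached: yes → true
  police report filed: no → false
  incident in covered region: no → false
  deductible between 8978 USD and 8982 USD: 7060 in [8978, 8982] is false
  photo evidence submitted: no → false
  days until reported > 57 days: 342 > 57 is true
  claims in prior 3 years > 2: 3 > 2 is true
  fraud score > 10: 74 > 10 is true
  NOT premiums current: yes → false
  peril ∈ {fire, theft}: theft is in the set → true
  days until reported ≤ 130 days: 342 ≤ 130 is false
  fraud score > 23: 74 > 23 is true
  NOT incident in covered region: no → true
Combine:
[1.1.1] false → false (antecedent false ⇒ implication holds) = true
[1.1.2.1.2] true AND false = false
[1.1.2.1] false AND false = false
[1.1.2] NOT false = true
[1.1] true → true = true
[1.2.1] false OR false = false
[1.2.2] false OR false = false
[1.2.3.1] exactly-one(true, true) = false
[1.2.3] NOT false = true
[1.2] false OR false OR true = true
[1.3.1.2] false OR true = true
[1.3.1] true AND true = true
[1.3.2] false AND true AND true = false
[1.3] true OR false = true
[1] true AND true AND true = true
[root] NOT true = false
Overall: false → denied

Denied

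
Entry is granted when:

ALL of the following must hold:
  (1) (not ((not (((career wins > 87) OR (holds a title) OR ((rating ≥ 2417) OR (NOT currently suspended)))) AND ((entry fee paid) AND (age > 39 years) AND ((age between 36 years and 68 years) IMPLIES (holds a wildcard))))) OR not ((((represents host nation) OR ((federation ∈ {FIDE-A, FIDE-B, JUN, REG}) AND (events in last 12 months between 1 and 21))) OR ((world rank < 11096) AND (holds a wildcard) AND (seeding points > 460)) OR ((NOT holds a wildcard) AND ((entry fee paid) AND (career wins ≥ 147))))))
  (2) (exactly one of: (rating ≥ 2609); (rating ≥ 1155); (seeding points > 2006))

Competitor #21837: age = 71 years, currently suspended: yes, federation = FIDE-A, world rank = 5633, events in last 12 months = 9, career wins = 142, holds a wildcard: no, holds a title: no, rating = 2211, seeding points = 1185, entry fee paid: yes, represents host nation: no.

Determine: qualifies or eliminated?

Qualifies

Atomic conditions:
  career wins > 87: 142 > 87 is true
  holds a title: no → false
  rating ≥ 2417: 2211 ≥ 2417 is false
  NOT currently suspended: yes → false
  entry fee paid: yes → true
  age > 39 years: 71 > 39 is true
  age between 36 years and 68 years: 71 in [36, 68] is false
  holds a wildcard: no → false
  represents host nation: no → false
  federation ∈ {FIDE-A, FIDE-B, JUN, REG}: FIDE-A is in the set → true
  events in last 12 months between 1 and 21: 9 in [1, 21] is true
  world rank < 11096: 5633 < 11096 is true
  seeding points > 460: 1185 > 460 is true
  NOT holds a wildcard: no → true
  career wins ≥ 147: 142 ≥ 147 is false
  rating ≥ 2609: 2211 ≥ 2609 is false
  rating ≥ 1155: 2211 ≥ 1155 is true
  seeding points > 2006: 1185 > 2006 is false
Combine:
[1.1.1.1.1.3] false OR false = false
[1.1.1.1.1] true OR false OR false = true
[1.1.1.1] NOT true = false
[1.1.1.2.3] false → false (antecedent false ⇒ implication holds) = true
[1.1.1.2] true AND true AND true = true
[1.1.1] false AND true = false
[1.1] NOT false = true
[1.2.1.1.2] true AND true = true
[1.2.1.1] false OR true = true
[1.2.1.2] true AND false AND true = false
[1.2.1.3.2] true AND false = false
[1.2.1.3] true AND false = false
[1.2.1] true OR false OR false = true
[1.2] NOT true = false
[1] true OR false = true
[2] exactly-one(false, true, false) = true
[root] true AND true = true
Overall: true → qualifies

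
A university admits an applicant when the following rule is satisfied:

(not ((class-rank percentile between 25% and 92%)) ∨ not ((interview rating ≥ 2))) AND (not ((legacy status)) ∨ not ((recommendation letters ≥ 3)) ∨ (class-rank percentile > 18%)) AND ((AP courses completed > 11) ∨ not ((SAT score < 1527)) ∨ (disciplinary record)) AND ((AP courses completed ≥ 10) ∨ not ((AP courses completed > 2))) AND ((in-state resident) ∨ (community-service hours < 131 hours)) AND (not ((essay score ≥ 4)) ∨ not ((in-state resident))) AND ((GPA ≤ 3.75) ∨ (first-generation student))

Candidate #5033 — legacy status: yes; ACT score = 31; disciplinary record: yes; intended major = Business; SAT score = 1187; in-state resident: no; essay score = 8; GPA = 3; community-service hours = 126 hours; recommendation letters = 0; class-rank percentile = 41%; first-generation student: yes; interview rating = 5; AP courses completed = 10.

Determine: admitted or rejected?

Rejected

Atomic conditions:
  class-rank percentile between 25% and 92%: 41 in [25, 92] is true
  interview rating ≥ 2: 5 ≥ 2 is true
  legacy status: yes → true
  recommendation letters ≥ 3: 0 ≥ 3 is false
  class-rank percentile > 18%: 41 > 18 is true
  AP courses completed > 11: 10 > 11 is false
  SAT score < 1527: 1187 < 1527 is true
  disciplinary record: yes → true
  AP courses completed ≥ 10: 10 ≥ 10 is true
  AP courses completed > 2: 10 > 2 is true
  in-state resident: no → false
  community-service hours < 131 hours: 126 < 131 is true
  essay score ≥ 4: 8 ≥ 4 is true
  GPA ≤ 3.75: 3 ≤ 3.75 is true
  first-generation student: yes → true
Combine:
[1.1] NOT true = false
[1.2] NOT true = false
[1] false OR false = false
[2.1] NOT true = false
[2.2] NOT false = true
[2] false OR true OR true = true
[3.2] NOT true = false
[3] false OR false OR true = true
[4.2] NOT true = false
[4] true OR false = true
[5] false OR true = true
[6.1] NOT true = false
[6.2] NOT false = true
[6] false OR true = true
[7] true OR true = true
[root] false AND true AND true AND true AND true AND true AND true = false
Overall: false → rejected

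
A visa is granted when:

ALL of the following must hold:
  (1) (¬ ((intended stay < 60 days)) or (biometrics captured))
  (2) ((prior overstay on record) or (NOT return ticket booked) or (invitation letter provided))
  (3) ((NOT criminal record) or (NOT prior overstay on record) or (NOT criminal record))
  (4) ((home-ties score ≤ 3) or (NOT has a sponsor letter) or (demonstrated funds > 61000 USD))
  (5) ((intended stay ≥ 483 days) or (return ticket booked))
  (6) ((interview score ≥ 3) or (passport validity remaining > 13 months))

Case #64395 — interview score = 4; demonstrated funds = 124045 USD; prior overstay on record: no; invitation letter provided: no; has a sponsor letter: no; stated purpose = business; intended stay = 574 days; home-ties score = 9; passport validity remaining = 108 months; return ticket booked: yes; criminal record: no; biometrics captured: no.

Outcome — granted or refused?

Atomic conditions:
  intended stay < 60 days: 574 < 60 is false
  biometrics captured: no → false
  prior overstay on record: no → false
  NOT return ticket booked: yes → false
  invitation letter provided: no → false
  NOT criminal record: no → true
  NOT prior overstay on record: no → true
  home-ties score ≤ 3: 9 ≤ 3 is false
  NOT has a sponsor letter: no → true
  demonstrated funds > 61000 USD: 124045 > 61000 is true
  intended stay ≥ 483 days: 574 ≥ 483 is true
  return ticket booked: yes → true
  interview score ≥ 3: 4 ≥ 3 is true
  passport validity remaining > 13 months: 108 > 13 is true
Combine:
[1.1] NOT false = true
[1] true OR false = true
[2] false OR false OR false = false
[3] true OR true OR true = true
[4] false OR true OR true = true
[5] true OR true = true
[6] true OR true = true
[root] true AND false AND true AND true AND true AND true = false
Overall: false → refused

Refused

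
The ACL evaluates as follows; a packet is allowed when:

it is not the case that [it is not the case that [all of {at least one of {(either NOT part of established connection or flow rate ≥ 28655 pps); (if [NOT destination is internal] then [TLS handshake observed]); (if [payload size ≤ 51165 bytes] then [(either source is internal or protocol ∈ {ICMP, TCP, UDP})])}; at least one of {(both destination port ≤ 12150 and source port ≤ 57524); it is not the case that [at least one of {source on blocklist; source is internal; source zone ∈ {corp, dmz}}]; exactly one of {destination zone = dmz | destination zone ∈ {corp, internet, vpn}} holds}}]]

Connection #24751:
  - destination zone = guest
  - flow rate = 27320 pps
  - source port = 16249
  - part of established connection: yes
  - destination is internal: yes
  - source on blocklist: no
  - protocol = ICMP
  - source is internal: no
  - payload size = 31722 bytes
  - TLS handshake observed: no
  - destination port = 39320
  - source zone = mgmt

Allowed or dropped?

Atomic conditions:
  NOT part of established connection: yes → false
  flow rate ≥ 28655 pps: 27320 ≥ 28655 is false
  NOT destination is internal: yes → false
  TLS handshake observed: no → false
  payload size ≤ 51165 bytes: 31722 ≤ 51165 is true
  source is internal: no → false
  protocol ∈ {ICMP, TCP, UDP}: ICMP is in the set → true
  destination port ≤ 12150: 39320 ≤ 12150 is false
  source port ≤ 57524: 16249 ≤ 57524 is true
  source on blocklist: no → false
  source zone ∈ {corp, dmz}: mgmt is not in the set → false
  destination zone = dmz: guest == dmz is false
  destination zone ∈ {corp, internet, vpn}: guest is not in the set → false
Combine:
[1.1.1.1] false OR false = false
[1.1.1.2] false → false (antecedent false ⇒ implication holds) = true
[1.1.1.3.2] false OR true = true
[1.1.1.3] true → true = true
[1.1.1] false OR true OR true = true
[1.1.2.1] false AND true = false
[1.1.2.2.1] false OR false OR false = false
[1.1.2.2] NOT false = true
[1.1.2.3] exactly-one(false, false) = false
[1.1.2] false OR true OR false = true
[1.1] true AND true = true
[1] NOT true = false
[root] NOT false = true
Overall: true → allowed

Allowed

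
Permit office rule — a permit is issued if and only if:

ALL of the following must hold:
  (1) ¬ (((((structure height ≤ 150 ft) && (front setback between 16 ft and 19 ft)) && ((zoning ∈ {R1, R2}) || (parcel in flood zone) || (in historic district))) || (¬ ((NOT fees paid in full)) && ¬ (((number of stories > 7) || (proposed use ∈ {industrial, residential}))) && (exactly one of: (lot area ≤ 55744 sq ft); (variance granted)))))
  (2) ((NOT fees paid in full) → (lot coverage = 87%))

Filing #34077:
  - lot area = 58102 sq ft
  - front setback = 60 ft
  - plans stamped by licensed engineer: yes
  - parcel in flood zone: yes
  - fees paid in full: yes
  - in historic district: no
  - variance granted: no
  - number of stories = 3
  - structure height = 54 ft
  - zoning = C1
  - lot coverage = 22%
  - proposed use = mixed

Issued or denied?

Atomic conditions:
  structure height ≤ 150 ft: 54 ≤ 150 is true
  front setback between 16 ft and 19 ft: 60 in [16, 19] is false
  zoning ∈ {R1, R2}: C1 is not in the set → false
  parcel in flood zone: yes → true
  in historic district: no → false
  NOT fees paid in full: yes → false
  number of stories > 7: 3 > 7 is false
  proposed use ∈ {industrial, residential}: mixed is not in the set → false
  lot area ≤ 55744 sq ft: 58102 ≤ 55744 is false
  variance granted: no → false
  lot coverage = 87%: 22 == 87 is false
Combine:
[1.1.1.1] true AND false = false
[1.1.1.2] false OR true OR false = true
[1.1.1] false AND true = false
[1.1.2.1] NOT false = true
[1.1.2.2.1] false OR false = false
[1.1.2.2] NOT false = true
[1.1.2.3] exactly-one(false, false) = false
[1.1.2] true AND true AND false = false
[1.1] false OR false = false
[1] NOT false = true
[2] false → false (antecedent false ⇒ implication holds) = true
[root] true AND true = true
Overall: true → issued

Issued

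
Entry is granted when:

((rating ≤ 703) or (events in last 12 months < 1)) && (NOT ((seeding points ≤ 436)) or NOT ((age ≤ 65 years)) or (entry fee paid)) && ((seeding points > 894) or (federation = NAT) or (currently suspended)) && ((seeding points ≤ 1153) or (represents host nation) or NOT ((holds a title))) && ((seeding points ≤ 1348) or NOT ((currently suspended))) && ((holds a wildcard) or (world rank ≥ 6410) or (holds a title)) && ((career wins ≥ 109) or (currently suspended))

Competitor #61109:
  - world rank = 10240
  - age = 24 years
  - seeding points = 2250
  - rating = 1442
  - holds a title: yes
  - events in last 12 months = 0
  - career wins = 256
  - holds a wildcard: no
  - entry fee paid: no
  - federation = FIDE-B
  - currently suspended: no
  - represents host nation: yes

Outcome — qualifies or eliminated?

Qualifies

Atomic conditions:
  rating ≤ 703: 1442 ≤ 703 is false
  events in last 12 months < 1: 0 < 1 is true
  seeding points ≤ 436: 2250 ≤ 436 is false
  age ≤ 65 years: 24 ≤ 65 is true
  entry fee paid: no → false
  seeding points > 894: 2250 > 894 is true
  federation = NAT: FIDE-B == NAT is false
  currently suspended: no → false
  seeding points ≤ 1153: 2250 ≤ 1153 is false
  represents host nation: yes → true
  holds a title: yes → true
  seeding points ≤ 1348: 2250 ≤ 1348 is false
  holds a wildcard: no → false
  world rank ≥ 6410: 10240 ≥ 6410 is true
  career wins ≥ 109: 256 ≥ 109 is true
Combine:
[1] false OR true = true
[2.1] NOT false = true
[2.2] NOT true = false
[2] true OR false OR false = true
[3] true OR false OR false = true
[4.3] NOT true = false
[4] false OR true OR false = true
[5.2] NOT false = true
[5] false OR true = true
[6] false OR true OR true = true
[7] true OR false = true
[root] true AND true AND true AND true AND true AND true AND true = true
Overall: true → qualifies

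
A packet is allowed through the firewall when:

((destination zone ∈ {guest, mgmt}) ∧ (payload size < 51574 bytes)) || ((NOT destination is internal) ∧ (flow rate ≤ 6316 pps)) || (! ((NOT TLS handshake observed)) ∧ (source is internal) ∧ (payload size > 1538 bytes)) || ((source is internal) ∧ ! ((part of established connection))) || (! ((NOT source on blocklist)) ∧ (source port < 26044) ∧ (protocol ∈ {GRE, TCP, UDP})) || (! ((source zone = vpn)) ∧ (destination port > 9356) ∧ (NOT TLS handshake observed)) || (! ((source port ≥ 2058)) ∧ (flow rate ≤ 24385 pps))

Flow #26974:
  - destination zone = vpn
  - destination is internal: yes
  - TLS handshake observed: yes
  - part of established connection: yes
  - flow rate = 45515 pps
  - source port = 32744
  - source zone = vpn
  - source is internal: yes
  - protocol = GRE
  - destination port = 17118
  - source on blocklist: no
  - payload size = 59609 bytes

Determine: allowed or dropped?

Atomic conditions:
  destination zone ∈ {guest, mgmt}: vpn is not in the set → false
  payload size < 51574 bytes: 59609 < 51574 is false
  NOT destination is internal: yes → false
  flow rate ≤ 6316 pps: 45515 ≤ 6316 is false
  NOT TLS handshake observed: yes → false
  source is internal: yes → true
  payload size > 1538 bytes: 59609 > 1538 is true
  part of established connection: yes → true
  NOT source on blocklist: no → true
  source port < 26044: 32744 < 26044 is false
  protocol ∈ {GRE, TCP, UDP}: GRE is in the set → true
  source zone = vpn: vpn == vpn is true
  destination port > 9356: 17118 > 9356 is true
  source port ≥ 2058: 32744 ≥ 2058 is true
  flow rate ≤ 24385 pps: 45515 ≤ 24385 is false
Combine:
[1] false AND false = false
[2] false AND false = false
[3.1] NOT false = true
[3] true AND true AND true = true
[4.2] NOT true = false
[4] true AND false = false
[5.1] NOT true = false
[5] false AND false AND true = false
[6.1] NOT true = false
[6] false AND true AND false = false
[7.1] NOT true = false
[7] false AND false = false
[root] false OR false OR true OR false OR false OR false OR false = true
Overall: true → allowed

Allowed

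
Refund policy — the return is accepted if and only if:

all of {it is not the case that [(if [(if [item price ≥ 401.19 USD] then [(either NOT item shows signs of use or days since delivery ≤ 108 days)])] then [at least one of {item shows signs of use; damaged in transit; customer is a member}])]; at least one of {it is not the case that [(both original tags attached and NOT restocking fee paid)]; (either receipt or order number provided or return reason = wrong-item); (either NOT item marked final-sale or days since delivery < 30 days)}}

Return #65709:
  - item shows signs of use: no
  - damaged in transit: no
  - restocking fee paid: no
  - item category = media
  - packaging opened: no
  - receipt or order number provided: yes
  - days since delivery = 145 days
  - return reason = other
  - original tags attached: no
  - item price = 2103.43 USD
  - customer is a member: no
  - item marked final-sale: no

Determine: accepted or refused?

Accepted

Atomic conditions:
  item price ≥ 401.19 USD: 2103.43 ≥ 401.19 is true
  NOT item shows signs of use: no → true
  days since delivery ≤ 108 days: 145 ≤ 108 is false
  item shows signs of use: no → false
  damaged in transit: no → false
  customer is a member: no → false
  original tags attached: no → false
  NOT restocking fee paid: no → true
  receipt or order number provided: yes → true
  return reason = wrong-item: other == wrong-item is false
  NOT item marked final-sale: no → true
  days since delivery < 30 days: 145 < 30 is false
Combine:
[1.1.1.2] true OR false = true
[1.1.1] true → true = true
[1.1.2] false OR false OR false = false
[1.1] true → false = false
[1] NOT false = true
[2.1.1] false AND true = false
[2.1] NOT false = true
[2.2] true OR false = true
[2.3] true OR false = true
[2] true OR true OR true = true
[root] true AND true = true
Overall: true → accepted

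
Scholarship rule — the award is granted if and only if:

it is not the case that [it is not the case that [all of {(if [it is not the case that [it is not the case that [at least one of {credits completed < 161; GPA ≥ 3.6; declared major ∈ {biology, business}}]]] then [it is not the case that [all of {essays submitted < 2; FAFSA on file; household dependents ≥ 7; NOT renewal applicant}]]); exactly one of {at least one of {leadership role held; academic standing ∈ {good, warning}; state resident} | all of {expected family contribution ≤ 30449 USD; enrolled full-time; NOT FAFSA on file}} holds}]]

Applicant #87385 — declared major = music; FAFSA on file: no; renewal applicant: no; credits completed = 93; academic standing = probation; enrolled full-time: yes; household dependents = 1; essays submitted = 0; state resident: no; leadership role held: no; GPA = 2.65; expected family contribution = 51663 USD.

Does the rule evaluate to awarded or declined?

Declined

Atomic conditions:
  credits completed < 161: 93 < 161 is true
  GPA ≥ 3.6: 2.65 ≥ 3.6 is false
  declared major ∈ {biology, business}: music is not in the set → false
  essays submitted < 2: 0 < 2 is true
  FAFSA on file: no → false
  household dependents ≥ 7: 1 ≥ 7 is false
  NOT renewal applicant: no → true
  leadership role held: no → false
  academic standing ∈ {good, warning}: probation is not in the set → false
  state resident: no → false
  expected family contribution ≤ 30449 USD: 51663 ≤ 30449 is false
  enrolled full-time: yes → true
  NOT FAFSA on file: no → true
Combine:
[1.1.1.1.1.1] true OR false OR false = true
[1.1.1.1.1] NOT true = false
[1.1.1.1] NOT false = true
[1.1.1.2.1] true AND false AND false AND true = false
[1.1.1.2] NOT false = true
[1.1.1] true → true = true
[1.1.2.1] false OR false OR false = false
[1.1.2.2] false AND true AND true = false
[1.1.2] exactly-one(false, false) = false
[1.1] true AND false = false
[1] NOT false = true
[root] NOT true = false
Overall: false → declined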